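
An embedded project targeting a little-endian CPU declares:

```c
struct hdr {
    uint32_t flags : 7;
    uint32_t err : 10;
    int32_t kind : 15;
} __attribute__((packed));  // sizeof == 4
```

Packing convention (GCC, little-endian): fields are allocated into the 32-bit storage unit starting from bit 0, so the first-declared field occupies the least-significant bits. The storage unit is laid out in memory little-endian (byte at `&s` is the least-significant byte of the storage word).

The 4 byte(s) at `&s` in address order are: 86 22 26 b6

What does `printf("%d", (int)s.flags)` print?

6

[0]=0x86 [1]=0x22 [2]=0x26 [3]=0xb6 (little-endian) → word 0xb6262286
flags:7 @ bit 0 → (0xb6262286>>0)&0x7f = 0x6  ←
err:10 @ bit 7 → (0xb6262286>>7)&0x3ff = 0x45
kind:15 @ bit 17 → (0xb6262286>>17)&0x7fff = 0x5b13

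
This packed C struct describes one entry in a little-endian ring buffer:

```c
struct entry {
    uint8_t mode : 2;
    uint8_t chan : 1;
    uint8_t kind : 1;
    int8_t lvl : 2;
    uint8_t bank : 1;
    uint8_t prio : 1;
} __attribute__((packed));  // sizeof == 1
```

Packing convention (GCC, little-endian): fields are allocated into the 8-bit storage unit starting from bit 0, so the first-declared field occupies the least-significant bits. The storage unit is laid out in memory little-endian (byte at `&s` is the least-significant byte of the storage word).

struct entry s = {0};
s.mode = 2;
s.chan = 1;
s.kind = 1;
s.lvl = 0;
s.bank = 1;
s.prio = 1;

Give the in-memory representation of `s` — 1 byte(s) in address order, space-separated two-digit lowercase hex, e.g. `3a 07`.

[0+:2] mode=2 & 0x3 = 0x2; word=0x02
[2+:1] chan=1 & 0x1 = 0x1; word=0x06
[3+:1] kind=1 & 0x1 = 0x1; word=0x0e
[4+:2] lvl=0 & 0x3 = 0x0; word=0x0e
[6+:1] bank=1 & 0x1 = 0x1; word=0x4e
[7+:1] prio=1 & 0x1 = 0x1; word=0xce
word = 0xce → little-endian bytes:
  [0]=0xce

ce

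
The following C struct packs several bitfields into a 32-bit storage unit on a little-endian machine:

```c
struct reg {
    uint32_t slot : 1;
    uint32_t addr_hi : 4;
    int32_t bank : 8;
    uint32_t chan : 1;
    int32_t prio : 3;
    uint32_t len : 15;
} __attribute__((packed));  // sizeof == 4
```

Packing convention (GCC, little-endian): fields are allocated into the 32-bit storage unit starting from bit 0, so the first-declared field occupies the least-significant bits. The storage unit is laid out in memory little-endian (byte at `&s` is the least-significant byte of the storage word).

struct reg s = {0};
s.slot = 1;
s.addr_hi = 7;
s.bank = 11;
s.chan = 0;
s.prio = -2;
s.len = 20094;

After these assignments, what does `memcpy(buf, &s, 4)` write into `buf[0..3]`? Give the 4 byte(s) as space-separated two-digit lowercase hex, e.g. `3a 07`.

[0+:1] slot=1 & 0x1 = 0x1; word=0x00000001
[1+:4] addr_hi=7 & 0xf = 0x7; word=0x0000000f
[5+:8] bank=11 & 0xff = 0xb; word=0x0000016f
[13+:1] chan=0 & 0x1 = 0x0; word=0x0000016f
[14+:3] prio=-2 & 0x7 = 0x6; word=0x0001816f
[17+:15] len=20094 & 0x7fff = 0x4e7e; word=0x9cfd816f
word = 0x9cfd816f → little-endian bytes:
  [0]=0x6f  [1]=0x81  [2]=0xfd  [3]=0x9c

6f 81 fd 9c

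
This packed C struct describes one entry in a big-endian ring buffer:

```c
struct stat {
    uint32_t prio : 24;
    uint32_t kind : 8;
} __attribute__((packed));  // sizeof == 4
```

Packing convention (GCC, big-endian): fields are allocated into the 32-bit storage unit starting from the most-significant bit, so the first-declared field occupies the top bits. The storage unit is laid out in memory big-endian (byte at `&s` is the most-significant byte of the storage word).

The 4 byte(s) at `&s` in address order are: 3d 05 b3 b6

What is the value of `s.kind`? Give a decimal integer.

182

[0]=0x3d [1]=0x05 [2]=0xb3 [3]=0xb6 (big-endian) → word 0x3d05b3b6
prio [8+:24] = (word>>8) & 0xffffff = 3999155
kind [0+:8] = (word>>0) & 0xff = 182  ←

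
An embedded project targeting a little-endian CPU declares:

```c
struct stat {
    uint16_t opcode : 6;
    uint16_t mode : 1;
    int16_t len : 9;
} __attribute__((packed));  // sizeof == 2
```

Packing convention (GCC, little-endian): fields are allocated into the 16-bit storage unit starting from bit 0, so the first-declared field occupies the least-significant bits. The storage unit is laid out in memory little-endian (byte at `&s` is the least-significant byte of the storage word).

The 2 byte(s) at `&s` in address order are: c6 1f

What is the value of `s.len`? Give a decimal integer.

[0]=0xc6 [1]=0x1f (little-endian) → word 0x1fc6
opcode:6 @ bit 0 → (0x1fc6>>0)&0x3f = 0x6
mode:1 @ bit 6 → (0x1fc6>>6)&0x1 = 0x1
len:9 @ bit 7 → (0x1fc6>>7)&0x1ff = 0x3f  ←
len signed 9b, MSB=0: value = 63

63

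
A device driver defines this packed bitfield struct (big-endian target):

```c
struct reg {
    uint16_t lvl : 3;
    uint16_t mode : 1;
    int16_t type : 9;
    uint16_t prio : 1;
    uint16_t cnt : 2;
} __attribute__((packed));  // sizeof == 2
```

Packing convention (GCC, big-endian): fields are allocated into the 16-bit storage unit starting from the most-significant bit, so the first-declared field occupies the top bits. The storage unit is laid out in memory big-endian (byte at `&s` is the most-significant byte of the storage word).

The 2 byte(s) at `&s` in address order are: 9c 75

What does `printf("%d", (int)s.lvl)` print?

4

[0]=0x9c [1]=0x75 (big-endian) → word 0x9c75
lvl [13+:3] = (word>>13) & 0x7 = 4  ←
mode [12+:1] = (word>>12) & 0x1 = 1
type [3+:9] = (word>>3) & 0x1ff = 398
prio [2+:1] = (word>>2) & 0x1 = 1
cnt [0+:2] = (word>>0) & 0x3 = 1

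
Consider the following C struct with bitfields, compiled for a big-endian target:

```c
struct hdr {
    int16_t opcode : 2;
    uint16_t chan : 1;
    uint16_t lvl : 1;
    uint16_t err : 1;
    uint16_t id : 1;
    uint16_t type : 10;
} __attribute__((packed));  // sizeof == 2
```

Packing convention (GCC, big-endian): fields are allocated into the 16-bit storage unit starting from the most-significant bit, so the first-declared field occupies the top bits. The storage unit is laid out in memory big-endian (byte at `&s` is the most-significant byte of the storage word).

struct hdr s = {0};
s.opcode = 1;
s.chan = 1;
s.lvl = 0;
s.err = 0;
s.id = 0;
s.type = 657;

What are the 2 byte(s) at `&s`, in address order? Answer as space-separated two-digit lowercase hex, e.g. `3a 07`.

62 91

opcode (2b) val=1 bits=0x1 at bit 14: 0x4000
chan (1b) val=1 bits=0x1 at bit 13: 0x6000
lvl (1b) val=0 bits=0x0 at bit 12: 0x6000
err (1b) val=0 bits=0x0 at bit 11: 0x6000
id (1b) val=0 bits=0x0 at bit 10: 0x6000
type (10b) val=657 bits=0x291 at bit 0: 0x6291
word = 0x6291 → big-endian bytes:
  [0]=0x62  [1]=0x91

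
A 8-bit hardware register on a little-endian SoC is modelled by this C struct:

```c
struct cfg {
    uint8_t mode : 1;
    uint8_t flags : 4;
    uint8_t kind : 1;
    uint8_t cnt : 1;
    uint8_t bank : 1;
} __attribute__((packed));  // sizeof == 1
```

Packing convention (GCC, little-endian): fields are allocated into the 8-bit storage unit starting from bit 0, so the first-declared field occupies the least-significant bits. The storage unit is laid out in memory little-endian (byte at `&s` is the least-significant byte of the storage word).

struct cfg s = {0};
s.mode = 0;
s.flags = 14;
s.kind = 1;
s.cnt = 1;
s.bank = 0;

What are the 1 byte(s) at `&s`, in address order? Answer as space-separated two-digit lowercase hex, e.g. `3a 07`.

7c

[0+:1] mode=0 & 0x1 = 0x0; word=0x00
[1+:4] flags=14 & 0xf = 0xe; word=0x1c
[5+:1] kind=1 & 0x1 = 0x1; word=0x3c
[6+:1] cnt=1 & 0x1 = 0x1; word=0x7c
[7+:1] bank=0 & 0x1 = 0x0; word=0x7c
word = 0x7c → little-endian bytes:
  [0]=0x7c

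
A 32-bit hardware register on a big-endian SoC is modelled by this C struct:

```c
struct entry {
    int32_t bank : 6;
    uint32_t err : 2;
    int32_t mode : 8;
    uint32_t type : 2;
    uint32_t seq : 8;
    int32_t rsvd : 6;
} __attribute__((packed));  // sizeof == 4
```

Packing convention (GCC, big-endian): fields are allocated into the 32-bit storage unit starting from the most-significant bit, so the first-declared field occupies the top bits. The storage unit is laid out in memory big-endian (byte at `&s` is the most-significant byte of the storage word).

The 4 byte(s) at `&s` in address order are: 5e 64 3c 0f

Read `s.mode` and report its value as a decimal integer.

100

[0]=0x5e [1]=0x64 [2]=0x3c [3]=0x0f (big-endian) → word 0x5e643c0f
bank [26+:6] = (word>>26) & 0x3f = 23
err [24+:2] = (word>>24) & 0x3 = 2
mode [16+:8] = (word>>16) & 0xff = 100  ←
type [14+:2] = (word>>14) & 0x3 = 0
seq [6+:8] = (word>>6) & 0xff = 240
rsvd [0+:6] = (word>>0) & 0x3f = 15
mode signed 8b, MSB=0: value = 100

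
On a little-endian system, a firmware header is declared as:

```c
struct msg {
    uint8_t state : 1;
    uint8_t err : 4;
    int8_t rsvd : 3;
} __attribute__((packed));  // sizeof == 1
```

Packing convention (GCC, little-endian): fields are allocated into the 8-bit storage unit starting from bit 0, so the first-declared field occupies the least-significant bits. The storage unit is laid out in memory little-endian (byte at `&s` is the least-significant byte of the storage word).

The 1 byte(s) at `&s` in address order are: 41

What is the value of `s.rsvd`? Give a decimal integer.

2

[0]=0x41 (little-endian) → word 0x41
state [0+:1] = (word>>0) & 0x1 = 1
err [1+:4] = (word>>1) & 0xf = 0
rsvd [5+:3] = (word>>5) & 0x7 = 2  ←
rsvd signed 3b, MSB=0: value = 2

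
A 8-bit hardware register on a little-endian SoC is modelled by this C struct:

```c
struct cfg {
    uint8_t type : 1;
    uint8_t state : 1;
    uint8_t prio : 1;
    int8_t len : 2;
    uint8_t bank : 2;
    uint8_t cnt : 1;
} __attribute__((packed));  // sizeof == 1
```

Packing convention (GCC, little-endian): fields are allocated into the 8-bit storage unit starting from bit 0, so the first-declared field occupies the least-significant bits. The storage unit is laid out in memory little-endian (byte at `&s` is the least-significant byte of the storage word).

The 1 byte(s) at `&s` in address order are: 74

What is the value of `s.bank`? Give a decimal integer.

[0]=0x74 (little-endian) → word 0x74
type:1 @ bit 0 → (0x74>>0)&0x1 = 0x0
state:1 @ bit 1 → (0x74>>1)&0x1 = 0x0
prio:1 @ bit 2 → (0x74>>2)&0x1 = 0x1
len:2 @ bit 3 → (0x74>>3)&0x3 = 0x2
bank:2 @ bit 5 → (0x74>>5)&0x3 = 0x3  ←
cnt:1 @ bit 7 → (0x74>>7)&0x1 = 0x0

3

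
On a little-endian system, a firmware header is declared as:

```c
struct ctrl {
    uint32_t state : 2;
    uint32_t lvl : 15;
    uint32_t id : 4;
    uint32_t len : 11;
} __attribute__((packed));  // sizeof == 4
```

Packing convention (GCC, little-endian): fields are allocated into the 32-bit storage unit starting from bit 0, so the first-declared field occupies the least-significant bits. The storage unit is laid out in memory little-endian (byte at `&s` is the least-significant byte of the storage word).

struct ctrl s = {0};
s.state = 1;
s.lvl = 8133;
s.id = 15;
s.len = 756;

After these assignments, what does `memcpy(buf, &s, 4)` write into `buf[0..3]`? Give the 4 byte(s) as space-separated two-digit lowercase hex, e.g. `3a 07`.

15 7f 9e 5e

state:2 = 1 → 0x1 << 0 → word 0x00000001
lvl:15 = 8133 → 0x1fc5 << 2 → word 0x00007f15
id:4 = 15 → 0xf << 17 → word 0x001e7f15
len:11 = 756 → 0x2f4 << 21 → word 0x5e9e7f15
word = 0x5e9e7f15 → little-endian bytes:
  [0]=0x15  [1]=0x7f  [2]=0x9e  [3]=0x5e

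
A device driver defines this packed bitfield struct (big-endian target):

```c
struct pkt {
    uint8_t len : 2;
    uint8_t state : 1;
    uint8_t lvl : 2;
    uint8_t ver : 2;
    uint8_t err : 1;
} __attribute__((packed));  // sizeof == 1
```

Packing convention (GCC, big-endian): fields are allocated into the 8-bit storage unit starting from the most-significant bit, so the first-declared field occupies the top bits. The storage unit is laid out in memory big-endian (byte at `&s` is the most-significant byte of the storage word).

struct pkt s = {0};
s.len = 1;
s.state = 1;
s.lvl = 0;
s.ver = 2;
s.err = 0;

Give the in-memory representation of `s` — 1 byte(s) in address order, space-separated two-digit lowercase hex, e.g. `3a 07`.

64

[6+:2] len=1 & 0x3 = 0x1; word=0x40
[5+:1] state=1 & 0x1 = 0x1; word=0x60
[3+:2] lvl=0 & 0x3 = 0x0; word=0x60
[1+:2] ver=2 & 0x3 = 0x2; word=0x64
[0+:1] err=0 & 0x1 = 0x0; word=0x64
word = 0x64 → big-endian bytes:
  [0]=0x64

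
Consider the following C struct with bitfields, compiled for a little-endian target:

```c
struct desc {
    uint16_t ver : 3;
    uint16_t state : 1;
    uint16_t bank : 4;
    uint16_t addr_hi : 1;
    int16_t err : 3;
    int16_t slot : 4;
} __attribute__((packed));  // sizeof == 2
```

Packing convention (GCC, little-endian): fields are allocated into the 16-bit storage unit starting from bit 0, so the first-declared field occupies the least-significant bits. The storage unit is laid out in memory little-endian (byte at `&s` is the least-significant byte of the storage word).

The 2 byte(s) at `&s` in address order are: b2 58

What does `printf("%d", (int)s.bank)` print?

11

[0]=0xb2 [1]=0x58 (little-endian) → word 0x58b2
ver [0+:3] = (word>>0) & 0x7 = 2
state [3+:1] = (word>>3) & 0x1 = 0
bank [4+:4] = (word>>4) & 0xf = 11  ←
addr_hi [8+:1] = (word>>8) & 0x1 = 0
err [9+:3] = (word>>9) & 0x7 = 4
slot [12+:4] = (word>>12) & 0xf = 5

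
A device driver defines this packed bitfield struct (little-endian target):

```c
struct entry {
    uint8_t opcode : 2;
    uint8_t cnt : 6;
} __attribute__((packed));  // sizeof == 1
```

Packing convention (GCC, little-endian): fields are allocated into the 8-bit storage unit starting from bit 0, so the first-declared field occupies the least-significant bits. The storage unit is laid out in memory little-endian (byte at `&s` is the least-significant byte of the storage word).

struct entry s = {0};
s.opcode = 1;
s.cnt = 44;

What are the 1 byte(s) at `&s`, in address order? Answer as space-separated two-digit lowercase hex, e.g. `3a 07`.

b1

[0+:2] opcode=1 & 0x3 = 0x1; word=0x01
[2+:6] cnt=44 & 0x3f = 0x2c; word=0xb1
word = 0xb1 → little-endian bytes:
  [0]=0xb1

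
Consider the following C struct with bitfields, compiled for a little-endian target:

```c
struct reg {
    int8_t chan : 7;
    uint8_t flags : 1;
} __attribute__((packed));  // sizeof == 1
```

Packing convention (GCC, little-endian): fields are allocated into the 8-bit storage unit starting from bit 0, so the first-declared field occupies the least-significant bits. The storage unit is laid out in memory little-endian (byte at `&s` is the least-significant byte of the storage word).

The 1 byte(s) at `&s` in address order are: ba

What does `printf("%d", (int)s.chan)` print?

58

[0]=0xba (little-endian) → word 0xba
chan:7 @ bit 0 → (0xba>>0)&0x7f = 0x3a  ←
flags:1 @ bit 7 → (0xba>>7)&0x1 = 0x1
chan signed 7b, MSB=0: value = 58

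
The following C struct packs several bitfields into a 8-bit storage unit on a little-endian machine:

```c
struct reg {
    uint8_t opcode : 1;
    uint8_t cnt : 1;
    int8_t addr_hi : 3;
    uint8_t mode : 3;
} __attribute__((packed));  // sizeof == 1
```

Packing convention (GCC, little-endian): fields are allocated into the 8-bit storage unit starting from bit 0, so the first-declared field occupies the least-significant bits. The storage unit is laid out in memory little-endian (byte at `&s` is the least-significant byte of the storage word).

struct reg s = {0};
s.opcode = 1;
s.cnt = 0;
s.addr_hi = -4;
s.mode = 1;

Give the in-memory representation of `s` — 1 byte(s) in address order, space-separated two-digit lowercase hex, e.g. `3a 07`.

31

[0+:1] opcode=1 & 0x1 = 0x1; word=0x01
[1+:1] cnt=0 & 0x1 = 0x0; word=0x01
[2+:3] addr_hi=-4 & 0x7 = 0x4; word=0x11
[5+:3] mode=1 & 0x7 = 0x1; word=0x31
word = 0x31 → little-endian bytes:
  [0]=0x31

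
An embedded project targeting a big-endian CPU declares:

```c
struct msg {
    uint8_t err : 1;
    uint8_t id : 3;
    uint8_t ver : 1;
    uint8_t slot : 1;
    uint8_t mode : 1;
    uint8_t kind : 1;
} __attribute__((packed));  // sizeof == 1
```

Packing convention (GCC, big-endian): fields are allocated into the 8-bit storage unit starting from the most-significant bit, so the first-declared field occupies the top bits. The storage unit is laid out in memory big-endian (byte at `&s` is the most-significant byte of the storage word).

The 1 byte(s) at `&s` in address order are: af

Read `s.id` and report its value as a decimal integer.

2

[0]=0xaf (big-endian) → word 0xaf
err [7+:1] = (word>>7) & 0x1 = 1
id [4+:3] = (word>>4) & 0x7 = 2  ←
ver [3+:1] = (word>>3) & 0x1 = 1
slot [2+:1] = (word>>2) & 0x1 = 1
mode [1+:1] = (word>>1) & 0x1 = 1
kind [0+:1] = (word>>0) & 0x1 = 1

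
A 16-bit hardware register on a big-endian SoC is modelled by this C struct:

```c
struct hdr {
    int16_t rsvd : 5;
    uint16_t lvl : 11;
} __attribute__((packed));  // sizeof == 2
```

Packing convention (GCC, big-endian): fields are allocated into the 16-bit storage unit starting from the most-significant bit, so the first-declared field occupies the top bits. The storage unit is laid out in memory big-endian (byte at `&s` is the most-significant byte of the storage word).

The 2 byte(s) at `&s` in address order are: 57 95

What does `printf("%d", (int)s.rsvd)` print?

10

[0]=0x57 [1]=0x95 (big-endian) → word 0x5795
rsvd [11+:5] = (word>>11) & 0x1f = 10  ←
lvl [0+:11] = (word>>0) & 0x7ff = 1941
rsvd signed 5b, MSB=0: value = 10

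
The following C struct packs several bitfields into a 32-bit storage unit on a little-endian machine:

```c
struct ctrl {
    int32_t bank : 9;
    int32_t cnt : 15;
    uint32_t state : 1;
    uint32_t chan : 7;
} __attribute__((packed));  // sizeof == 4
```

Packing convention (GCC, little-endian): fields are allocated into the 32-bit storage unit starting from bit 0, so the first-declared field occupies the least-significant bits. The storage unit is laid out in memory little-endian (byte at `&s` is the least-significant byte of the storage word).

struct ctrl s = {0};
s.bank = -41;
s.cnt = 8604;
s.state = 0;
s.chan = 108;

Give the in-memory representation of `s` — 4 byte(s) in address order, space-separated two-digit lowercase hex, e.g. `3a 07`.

[0+:9] bank=-41 & 0x1ff = 0x1d7; word=0x000001d7
[9+:15] cnt=8604 & 0x7fff = 0x219c; word=0x004339d7
[24+:1] state=0 & 0x1 = 0x0; word=0x004339d7
[25+:7] chan=108 & 0x7f = 0x6c; word=0xd84339d7
word = 0xd84339d7 → little-endian bytes:
  [0]=0xd7  [1]=0x39  [2]=0x43  [3]=0xd8

d7 39 43 d8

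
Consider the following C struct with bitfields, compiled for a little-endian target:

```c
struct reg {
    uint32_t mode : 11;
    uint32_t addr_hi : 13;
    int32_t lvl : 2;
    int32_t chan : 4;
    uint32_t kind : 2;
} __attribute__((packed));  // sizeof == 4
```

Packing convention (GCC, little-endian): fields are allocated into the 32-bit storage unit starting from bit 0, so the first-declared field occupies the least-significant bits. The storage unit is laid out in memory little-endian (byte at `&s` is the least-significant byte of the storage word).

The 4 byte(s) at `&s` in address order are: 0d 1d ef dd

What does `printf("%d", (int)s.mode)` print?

[0]=0x0d [1]=0x1d [2]=0xef [3]=0xdd (little-endian) → word 0xddef1d0d
mode [0+:11] = (word>>0) & 0x7ff = 1293  ←
addr_hi [11+:13] = (word>>11) & 0x1fff = 7651
lvl [24+:2] = (word>>24) & 0x3 = 1
chan [26+:4] = (word>>26) & 0xf = 7
kind [30+:2] = (word>>30) & 0x3 = 3

1293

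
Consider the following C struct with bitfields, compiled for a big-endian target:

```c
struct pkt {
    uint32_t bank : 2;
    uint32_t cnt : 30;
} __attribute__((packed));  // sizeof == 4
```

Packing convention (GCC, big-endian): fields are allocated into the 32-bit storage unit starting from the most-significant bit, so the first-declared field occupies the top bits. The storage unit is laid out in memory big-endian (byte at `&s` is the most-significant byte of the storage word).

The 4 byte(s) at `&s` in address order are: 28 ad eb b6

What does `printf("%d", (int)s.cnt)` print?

682486710

[0]=0x28 [1]=0xad [2]=0xeb [3]=0xb6 (big-endian) → word 0x28adebb6
bank [30+:2] = (word>>30) & 0x3 = 0
cnt [0+:30] = (word>>0) & 0x3fffffff = 682486710  ←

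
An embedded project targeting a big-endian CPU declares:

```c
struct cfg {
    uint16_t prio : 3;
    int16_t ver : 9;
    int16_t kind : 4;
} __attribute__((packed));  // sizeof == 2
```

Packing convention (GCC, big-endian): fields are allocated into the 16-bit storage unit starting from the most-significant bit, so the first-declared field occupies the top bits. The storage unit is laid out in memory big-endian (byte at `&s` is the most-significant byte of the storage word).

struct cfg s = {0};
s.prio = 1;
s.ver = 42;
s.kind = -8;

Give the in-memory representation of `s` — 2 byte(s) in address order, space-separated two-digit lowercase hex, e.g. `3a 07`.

prio (3b) val=1 bits=0x1 at bit 13: 0x2000
ver (9b) val=42 bits=0x2a at bit 4: 0x22a0
kind (4b) val=-8 bits=0x8 at bit 0: 0x22a8
word = 0x22a8 → big-endian bytes:
  [0]=0x22  [1]=0xa8

22 a8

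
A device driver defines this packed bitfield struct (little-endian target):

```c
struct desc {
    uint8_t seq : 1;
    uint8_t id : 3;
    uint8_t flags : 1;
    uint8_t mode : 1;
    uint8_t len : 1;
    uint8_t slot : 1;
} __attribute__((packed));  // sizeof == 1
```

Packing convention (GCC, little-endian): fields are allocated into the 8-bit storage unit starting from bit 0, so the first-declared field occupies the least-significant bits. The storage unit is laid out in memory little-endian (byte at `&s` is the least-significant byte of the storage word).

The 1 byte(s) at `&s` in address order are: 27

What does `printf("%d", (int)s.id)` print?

[0]=0x27 (little-endian) → word 0x27
seq:1 @ bit 0 → (0x27>>0)&0x1 = 0x1
id:3 @ bit 1 → (0x27>>1)&0x7 = 0x3  ←
flags:1 @ bit 4 → (0x27>>4)&0x1 = 0x0
mode:1 @ bit 5 → (0x27>>5)&0x1 = 0x1
len:1 @ bit 6 → (0x27>>6)&0x1 = 0x0
slot:1 @ bit 7 → (0x27>>7)&0x1 = 0x0

3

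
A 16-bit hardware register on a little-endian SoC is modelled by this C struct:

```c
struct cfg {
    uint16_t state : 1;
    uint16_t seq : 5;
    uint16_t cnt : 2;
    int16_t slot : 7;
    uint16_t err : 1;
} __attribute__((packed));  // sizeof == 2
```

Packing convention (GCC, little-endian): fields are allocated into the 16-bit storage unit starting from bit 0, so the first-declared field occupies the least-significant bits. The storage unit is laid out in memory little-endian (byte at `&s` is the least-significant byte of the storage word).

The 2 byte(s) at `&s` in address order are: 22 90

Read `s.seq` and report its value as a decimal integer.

17

[0]=0x22 [1]=0x90 (little-endian) → word 0x9022
state:1 @ bit 0 → (0x9022>>0)&0x1 = 0x0
seq:5 @ bit 1 → (0x9022>>1)&0x1f = 0x11  ←
cnt:2 @ bit 6 → (0x9022>>6)&0x3 = 0x0
slot:7 @ bit 8 → (0x9022>>8)&0x7f = 0x10
err:1 @ bit 15 → (0x9022>>15)&0x1 = 0x1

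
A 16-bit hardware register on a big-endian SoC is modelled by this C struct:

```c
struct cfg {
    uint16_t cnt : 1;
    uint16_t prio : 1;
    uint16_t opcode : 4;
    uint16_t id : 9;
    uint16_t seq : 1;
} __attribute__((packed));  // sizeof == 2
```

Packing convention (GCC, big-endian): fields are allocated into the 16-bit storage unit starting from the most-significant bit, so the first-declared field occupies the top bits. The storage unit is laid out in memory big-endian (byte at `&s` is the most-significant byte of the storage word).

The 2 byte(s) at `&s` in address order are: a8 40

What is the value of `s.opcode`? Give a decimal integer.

10

[0]=0xa8 [1]=0x40 (big-endian) → word 0xa840
cnt:1 @ bit 15 → (0xa840>>15)&0x1 = 0x1
prio:1 @ bit 14 → (0xa840>>14)&0x1 = 0x0
opcode:4 @ bit 10 → (0xa840>>10)&0xf = 0xa  ←
id:9 @ bit 1 → (0xa840>>1)&0x1ff = 0x20
seq:1 @ bit 0 → (0xa840>>0)&0x1 = 0x0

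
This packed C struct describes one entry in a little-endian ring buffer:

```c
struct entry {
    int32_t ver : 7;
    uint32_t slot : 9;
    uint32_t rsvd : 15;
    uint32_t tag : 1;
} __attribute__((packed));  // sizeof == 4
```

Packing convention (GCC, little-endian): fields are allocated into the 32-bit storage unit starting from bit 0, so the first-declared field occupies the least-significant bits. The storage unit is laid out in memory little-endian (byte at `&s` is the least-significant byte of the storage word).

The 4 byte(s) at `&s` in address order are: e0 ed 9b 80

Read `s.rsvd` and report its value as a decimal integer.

155

[0]=0xe0 [1]=0xed [2]=0x9b [3]=0x80 (little-endian) → word 0x809bede0
ver:7 @ bit 0 → (0x809bede0>>0)&0x7f = 0x60
slot:9 @ bit 7 → (0x809bede0>>7)&0x1ff = 0x1db
rsvd:15 @ bit 16 → (0x809bede0>>16)&0x7fff = 0x9b  ←
tag:1 @ bit 31 → (0x809bede0>>31)&0x1 = 0x1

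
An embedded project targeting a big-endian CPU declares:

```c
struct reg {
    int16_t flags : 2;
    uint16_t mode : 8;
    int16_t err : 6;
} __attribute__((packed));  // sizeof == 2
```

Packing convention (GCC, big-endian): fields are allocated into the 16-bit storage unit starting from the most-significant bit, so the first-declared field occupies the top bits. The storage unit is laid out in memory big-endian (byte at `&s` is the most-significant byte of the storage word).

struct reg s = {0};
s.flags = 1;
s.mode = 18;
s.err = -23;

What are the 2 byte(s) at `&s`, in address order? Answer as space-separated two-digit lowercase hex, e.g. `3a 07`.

flags:2 = 1 → 0x1 << 14 → word 0x4000
mode:8 = 18 → 0x12 << 6 → word 0x4480
err:6 = -23 → 0x29 << 0 → word 0x44a9
word = 0x44a9 → big-endian bytes:
  [0]=0x44  [1]=0xa9

44 a9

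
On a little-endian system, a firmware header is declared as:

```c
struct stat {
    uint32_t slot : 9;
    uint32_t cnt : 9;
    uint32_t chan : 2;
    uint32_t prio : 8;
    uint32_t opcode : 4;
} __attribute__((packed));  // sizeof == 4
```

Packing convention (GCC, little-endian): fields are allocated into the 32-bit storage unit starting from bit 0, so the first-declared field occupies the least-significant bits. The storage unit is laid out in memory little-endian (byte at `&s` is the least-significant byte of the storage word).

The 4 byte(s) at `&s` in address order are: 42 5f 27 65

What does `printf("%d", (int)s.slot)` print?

[0]=0x42 [1]=0x5f [2]=0x27 [3]=0x65 (little-endian) → word 0x65275f42
slot:9 @ bit 0 → (0x65275f42>>0)&0x1ff = 0x142  ←
cnt:9 @ bit 9 → (0x65275f42>>9)&0x1ff = 0x1af
chan:2 @ bit 18 → (0x65275f42>>18)&0x3 = 0x1
prio:8 @ bit 20 → (0x65275f42>>20)&0xff = 0x52
opcode:4 @ bit 28 → (0x65275f42>>28)&0xf = 0x6

322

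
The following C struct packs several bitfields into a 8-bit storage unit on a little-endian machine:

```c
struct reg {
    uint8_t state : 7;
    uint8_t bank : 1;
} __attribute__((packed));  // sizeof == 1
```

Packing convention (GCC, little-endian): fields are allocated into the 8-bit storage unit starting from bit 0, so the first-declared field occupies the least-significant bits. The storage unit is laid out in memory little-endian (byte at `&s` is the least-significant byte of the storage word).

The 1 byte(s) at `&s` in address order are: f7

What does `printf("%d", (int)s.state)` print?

[0]=0xf7 (little-endian) → word 0xf7
state [0+:7] = (word>>0) & 0x7f = 119  ←
bank [7+:1] = (word>>7) & 0x1 = 1

119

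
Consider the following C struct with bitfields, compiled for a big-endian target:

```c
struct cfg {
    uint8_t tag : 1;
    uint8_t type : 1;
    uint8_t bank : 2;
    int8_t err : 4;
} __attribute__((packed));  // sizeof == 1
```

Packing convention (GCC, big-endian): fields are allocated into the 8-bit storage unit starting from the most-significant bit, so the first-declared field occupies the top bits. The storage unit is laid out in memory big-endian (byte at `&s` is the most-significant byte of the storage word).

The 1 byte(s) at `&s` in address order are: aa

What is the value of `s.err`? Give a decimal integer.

[0]=0xaa (big-endian) → word 0xaa
tag [7+:1] = (word>>7) & 0x1 = 1
type [6+:1] = (word>>6) & 0x1 = 0
bank [4+:2] = (word>>4) & 0x3 = 2
err [0+:4] = (word>>0) & 0xf = 10  ←
err signed 4b, MSB=1: 10 - 16 = -6

-6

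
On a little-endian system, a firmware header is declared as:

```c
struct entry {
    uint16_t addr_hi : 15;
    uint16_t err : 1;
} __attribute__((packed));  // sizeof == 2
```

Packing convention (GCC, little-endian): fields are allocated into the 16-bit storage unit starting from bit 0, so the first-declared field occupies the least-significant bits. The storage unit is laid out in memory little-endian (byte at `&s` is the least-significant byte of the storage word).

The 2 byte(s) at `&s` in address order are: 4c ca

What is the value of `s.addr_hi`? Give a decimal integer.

19020

[0]=0x4c [1]=0xca (little-endian) → word 0xca4c
addr_hi:15 @ bit 0 → (0xca4c>>0)&0x7fff = 0x4a4c  ←
err:1 @ bit 15 → (0xca4c>>15)&0x1 = 0x1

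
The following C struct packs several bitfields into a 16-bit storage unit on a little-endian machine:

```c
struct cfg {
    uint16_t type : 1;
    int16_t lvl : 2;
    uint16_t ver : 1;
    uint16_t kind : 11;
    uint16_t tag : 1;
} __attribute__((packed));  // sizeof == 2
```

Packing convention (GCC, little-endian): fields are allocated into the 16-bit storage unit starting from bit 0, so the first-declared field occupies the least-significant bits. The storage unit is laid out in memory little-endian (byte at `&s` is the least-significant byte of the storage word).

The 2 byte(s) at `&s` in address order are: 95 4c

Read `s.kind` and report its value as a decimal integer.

1225

[0]=0x95 [1]=0x4c (little-endian) → word 0x4c95
type [0+:1] = (word>>0) & 0x1 = 1
lvl [1+:2] = (word>>1) & 0x3 = 2
ver [3+:1] = (word>>3) & 0x1 = 0
kind [4+:11] = (word>>4) & 0x7ff = 1225  ←
tag [15+:1] = (word>>15) & 0x1 = 0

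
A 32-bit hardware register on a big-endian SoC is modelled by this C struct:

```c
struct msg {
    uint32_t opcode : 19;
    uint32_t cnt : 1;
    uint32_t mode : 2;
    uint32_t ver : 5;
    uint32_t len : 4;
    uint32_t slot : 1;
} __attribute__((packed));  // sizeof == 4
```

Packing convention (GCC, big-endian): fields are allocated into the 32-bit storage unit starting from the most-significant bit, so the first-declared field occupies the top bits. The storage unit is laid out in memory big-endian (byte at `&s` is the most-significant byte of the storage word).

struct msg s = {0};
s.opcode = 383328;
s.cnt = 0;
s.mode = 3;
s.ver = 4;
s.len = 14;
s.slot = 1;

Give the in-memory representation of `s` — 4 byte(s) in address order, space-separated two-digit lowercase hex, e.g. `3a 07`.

bb 2c 0c 9d

opcode:19 = 383328 → 0x5d960 << 13 → word 0xbb2c0000
cnt:1 = 0 → 0x0 << 12 → word 0xbb2c0000
mode:2 = 3 → 0x3 << 10 → word 0xbb2c0c00
ver:5 = 4 → 0x4 << 5 → word 0xbb2c0c80
len:4 = 14 → 0xe << 1 → word 0xbb2c0c9c
slot:1 = 1 → 0x1 << 0 → word 0xbb2c0c9d
word = 0xbb2c0c9d → big-endian bytes:
  [0]=0xbb  [1]=0x2c  [2]=0x0c  [3]=0x9d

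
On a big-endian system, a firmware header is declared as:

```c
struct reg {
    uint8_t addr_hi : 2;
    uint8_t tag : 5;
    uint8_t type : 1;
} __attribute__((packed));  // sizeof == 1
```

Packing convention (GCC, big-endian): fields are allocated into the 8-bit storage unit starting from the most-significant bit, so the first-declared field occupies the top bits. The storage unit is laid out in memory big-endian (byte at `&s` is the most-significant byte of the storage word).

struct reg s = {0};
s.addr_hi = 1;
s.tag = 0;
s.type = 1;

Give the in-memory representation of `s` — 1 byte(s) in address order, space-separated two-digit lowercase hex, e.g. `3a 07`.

41

addr_hi:2 = 1 → 0x1 << 6 → word 0x40
tag:5 = 0 → 0x0 << 1 → word 0x40
type:1 = 1 → 0x1 << 0 → word 0x41
word = 0x41 → big-endian bytes:
  [0]=0x41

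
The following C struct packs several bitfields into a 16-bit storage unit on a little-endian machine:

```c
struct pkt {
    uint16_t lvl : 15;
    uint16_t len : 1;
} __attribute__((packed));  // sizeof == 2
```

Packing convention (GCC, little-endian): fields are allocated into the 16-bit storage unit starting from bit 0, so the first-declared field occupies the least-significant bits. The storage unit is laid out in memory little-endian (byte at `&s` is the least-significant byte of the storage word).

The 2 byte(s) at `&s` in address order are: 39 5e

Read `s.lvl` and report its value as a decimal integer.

24121

[0]=0x39 [1]=0x5e (little-endian) → word 0x5e39
lvl [0+:15] = (word>>0) & 0x7fff = 24121  ←
len [15+:1] = (word>>15) & 0x1 = 0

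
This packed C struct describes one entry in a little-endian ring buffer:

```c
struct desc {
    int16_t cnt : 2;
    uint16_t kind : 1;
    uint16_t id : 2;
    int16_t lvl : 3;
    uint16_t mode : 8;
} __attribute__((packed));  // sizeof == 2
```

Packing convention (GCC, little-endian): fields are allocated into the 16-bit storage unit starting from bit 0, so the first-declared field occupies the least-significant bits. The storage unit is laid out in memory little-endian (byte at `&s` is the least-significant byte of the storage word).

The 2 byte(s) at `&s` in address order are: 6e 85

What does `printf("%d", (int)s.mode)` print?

[0]=0x6e [1]=0x85 (little-endian) → word 0x856e
cnt:2 @ bit 0 → (0x856e>>0)&0x3 = 0x2
kind:1 @ bit 2 → (0x856e>>2)&0x1 = 0x1
id:2 @ bit 3 → (0x856e>>3)&0x3 = 0x1
lvl:3 @ bit 5 → (0x856e>>5)&0x7 = 0x3
mode:8 @ bit 8 → (0x856e>>8)&0xff = 0x85  ←

133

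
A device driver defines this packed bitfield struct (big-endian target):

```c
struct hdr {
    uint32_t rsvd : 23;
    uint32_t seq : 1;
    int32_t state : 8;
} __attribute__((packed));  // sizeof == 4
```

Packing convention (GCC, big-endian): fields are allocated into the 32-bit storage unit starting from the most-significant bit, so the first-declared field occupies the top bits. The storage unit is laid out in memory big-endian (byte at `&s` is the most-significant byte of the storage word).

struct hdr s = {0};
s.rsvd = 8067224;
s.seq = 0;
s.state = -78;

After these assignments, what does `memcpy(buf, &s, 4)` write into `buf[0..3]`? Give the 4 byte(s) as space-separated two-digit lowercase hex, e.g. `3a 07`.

rsvd (23b) val=8067224 bits=0x7b1898 at bit 9: 0xf6313000
seq (1b) val=0 bits=0x0 at bit 8: 0xf6313000
state (8b) val=-78 bits=0xb2 at bit 0: 0xf63130b2
word = 0xf63130b2 → big-endian bytes:
  [0]=0xf6  [1]=0x31  [2]=0x30  [3]=0xb2

f6 31 30 b2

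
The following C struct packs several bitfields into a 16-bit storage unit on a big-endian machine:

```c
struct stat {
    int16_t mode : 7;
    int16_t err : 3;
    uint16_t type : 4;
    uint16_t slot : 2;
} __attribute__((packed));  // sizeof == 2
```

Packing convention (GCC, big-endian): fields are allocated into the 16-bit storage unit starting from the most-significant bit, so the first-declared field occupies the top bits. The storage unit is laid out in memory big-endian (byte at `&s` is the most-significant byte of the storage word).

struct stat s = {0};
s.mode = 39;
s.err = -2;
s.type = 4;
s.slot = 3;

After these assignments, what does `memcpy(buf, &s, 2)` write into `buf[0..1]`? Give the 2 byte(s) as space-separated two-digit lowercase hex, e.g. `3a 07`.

[9+:7] mode=39 & 0x7f = 0x27; word=0x4e00
[6+:3] err=-2 & 0x7 = 0x6; word=0x4f80
[2+:4] type=4 & 0xf = 0x4; word=0x4f90
[0+:2] slot=3 & 0x3 = 0x3; word=0x4f93
word = 0x4f93 → big-endian bytes:
  [0]=0x4f  [1]=0x93

4f 93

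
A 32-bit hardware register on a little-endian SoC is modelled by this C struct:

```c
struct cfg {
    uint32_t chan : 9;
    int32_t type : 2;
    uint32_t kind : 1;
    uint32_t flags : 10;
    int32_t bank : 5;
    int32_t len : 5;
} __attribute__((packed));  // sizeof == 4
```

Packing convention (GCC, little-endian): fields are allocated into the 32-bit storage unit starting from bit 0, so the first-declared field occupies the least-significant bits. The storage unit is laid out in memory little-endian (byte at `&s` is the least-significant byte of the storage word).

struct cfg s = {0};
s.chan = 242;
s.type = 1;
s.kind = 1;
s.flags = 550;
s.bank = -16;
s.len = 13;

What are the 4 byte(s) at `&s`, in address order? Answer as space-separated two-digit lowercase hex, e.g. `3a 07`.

f2 6a 22 6c

[0+:9] chan=242 & 0x1ff = 0xf2; word=0x000000f2
[9+:2] type=1 & 0x3 = 0x1; word=0x000002f2
[11+:1] kind=1 & 0x1 = 0x1; word=0x00000af2
[12+:10] flags=550 & 0x3ff = 0x226; word=0x00226af2
[22+:5] bank=-16 & 0x1f = 0x10; word=0x04226af2
[27+:5] len=13 & 0x1f = 0xd; word=0x6c226af2
word = 0x6c226af2 → little-endian bytes:
  [0]=0xf2  [1]=0x6a  [2]=0x22  [3]=0x6c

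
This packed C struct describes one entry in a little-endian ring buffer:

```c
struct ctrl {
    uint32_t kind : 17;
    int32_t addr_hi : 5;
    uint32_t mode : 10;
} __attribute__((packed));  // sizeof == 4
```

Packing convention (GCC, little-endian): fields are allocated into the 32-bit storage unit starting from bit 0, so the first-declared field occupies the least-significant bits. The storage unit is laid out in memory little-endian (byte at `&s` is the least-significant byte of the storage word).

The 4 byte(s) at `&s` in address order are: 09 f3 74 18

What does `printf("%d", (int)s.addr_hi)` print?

[0]=0x09 [1]=0xf3 [2]=0x74 [3]=0x18 (little-endian) → word 0x1874f309
kind:17 @ bit 0 → (0x1874f309>>0)&0x1ffff = 0xf309
addr_hi:5 @ bit 17 → (0x1874f309>>17)&0x1f = 0x1a  ←
mode:10 @ bit 22 → (0x1874f309>>22)&0x3ff = 0x61
addr_hi signed 5b, MSB=1: 26 - 32 = -6

-6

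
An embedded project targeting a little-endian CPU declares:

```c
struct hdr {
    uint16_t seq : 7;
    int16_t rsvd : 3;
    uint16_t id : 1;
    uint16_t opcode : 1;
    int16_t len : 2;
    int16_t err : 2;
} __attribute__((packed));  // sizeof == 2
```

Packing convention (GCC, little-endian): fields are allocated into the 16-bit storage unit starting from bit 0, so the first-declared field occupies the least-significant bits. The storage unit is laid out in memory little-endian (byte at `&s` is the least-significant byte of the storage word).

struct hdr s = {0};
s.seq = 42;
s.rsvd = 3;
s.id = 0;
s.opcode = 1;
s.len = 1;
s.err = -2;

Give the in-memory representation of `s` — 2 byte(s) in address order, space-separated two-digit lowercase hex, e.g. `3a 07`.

[0+:7] seq=42 & 0x7f = 0x2a; word=0x002a
[7+:3] rsvd=3 & 0x7 = 0x3; word=0x01aa
[10+:1] id=0 & 0x1 = 0x0; word=0x01aa
[11+:1] opcode=1 & 0x1 = 0x1; word=0x09aa
[12+:2] len=1 & 0x3 = 0x1; word=0x19aa
[14+:2] err=-2 & 0x3 = 0x2; word=0x99aa
word = 0x99aa → little-endian bytes:
  [0]=0xaa  [1]=0x99

aa 99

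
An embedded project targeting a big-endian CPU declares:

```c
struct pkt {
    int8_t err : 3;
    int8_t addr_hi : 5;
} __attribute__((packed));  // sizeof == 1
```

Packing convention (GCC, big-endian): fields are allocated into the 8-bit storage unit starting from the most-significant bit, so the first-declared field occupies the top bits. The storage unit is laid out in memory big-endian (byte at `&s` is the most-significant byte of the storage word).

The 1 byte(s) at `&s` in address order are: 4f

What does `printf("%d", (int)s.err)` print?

2

[0]=0x4f (big-endian) → word 0x4f
err [5+:3] = (word>>5) & 0x7 = 2  ←
addr_hi [0+:5] = (word>>0) & 0x1f = 15
err signed 3b, MSB=0: value = 2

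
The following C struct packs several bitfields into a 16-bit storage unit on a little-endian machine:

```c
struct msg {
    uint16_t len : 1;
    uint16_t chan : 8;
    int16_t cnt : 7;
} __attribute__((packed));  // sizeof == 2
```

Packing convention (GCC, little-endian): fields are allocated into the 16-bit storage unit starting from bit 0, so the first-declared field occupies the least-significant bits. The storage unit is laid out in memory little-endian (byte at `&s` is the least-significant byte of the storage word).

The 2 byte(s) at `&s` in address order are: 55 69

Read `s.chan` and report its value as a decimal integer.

[0]=0x55 [1]=0x69 (little-endian) → word 0x6955
len:1 @ bit 0 → (0x6955>>0)&0x1 = 0x1
chan:8 @ bit 1 → (0x6955>>1)&0xff = 0xaa  ←
cnt:7 @ bit 9 → (0x6955>>9)&0x7f = 0x34

170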